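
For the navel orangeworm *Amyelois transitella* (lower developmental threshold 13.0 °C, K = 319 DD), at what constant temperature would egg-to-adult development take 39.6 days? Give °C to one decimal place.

Required daily accumulation = 319 / 39.6 = 8.056 DD/day.
T = T_base + 8.056 = 13.0 + 8.056 = 21.056 ≈ 21.1 °C.

21.1 °C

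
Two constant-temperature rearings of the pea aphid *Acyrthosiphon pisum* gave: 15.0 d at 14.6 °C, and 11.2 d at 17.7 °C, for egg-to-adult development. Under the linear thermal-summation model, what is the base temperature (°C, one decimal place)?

5.5 °C

Linear rate model ⇒ the product D·(T − T_b) is constant across temperatures.
15.0·(14.6 − T_b) = 11.2·(17.7 − T_b)
T_b = (15.0·14.6 − 11.2·17.7) / (15.0 − 11.2) = 20.76 / 3.8 = 5.463 °C ≈ 5.5 °C.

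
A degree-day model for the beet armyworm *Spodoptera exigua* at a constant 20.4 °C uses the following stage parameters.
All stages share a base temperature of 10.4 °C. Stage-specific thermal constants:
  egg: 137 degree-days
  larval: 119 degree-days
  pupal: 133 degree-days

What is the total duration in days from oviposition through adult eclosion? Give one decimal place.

38.9 days

Daily accumulation at 20.4 °C = 20.4 − 10.4 = 10.0 DD/day.
Total K = 137 + 119 + 133 = 389 DD.
Total duration = 389 / 10.0 = 38.900 ≈ 38.9 days.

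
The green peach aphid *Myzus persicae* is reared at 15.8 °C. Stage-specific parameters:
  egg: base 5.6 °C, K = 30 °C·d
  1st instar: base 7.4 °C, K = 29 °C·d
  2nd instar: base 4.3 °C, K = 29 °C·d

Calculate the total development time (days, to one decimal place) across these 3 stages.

8.9 days

egg: 30 / (15.8 − 5.6) = 30 / 10.2 = 2.941 d.
1st instar: 29 / (15.8 − 7.4) = 29 / 8.4 = 3.452 d.
2nd instar: 29 / (15.8 − 4.3) = 29 / 11.5 = 2.522 d.
Sum = 8.915 ≈ 8.9 days.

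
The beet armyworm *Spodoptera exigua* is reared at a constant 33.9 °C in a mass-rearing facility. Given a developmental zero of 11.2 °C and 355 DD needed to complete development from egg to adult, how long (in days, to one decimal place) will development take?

15.6 days

Daily accumulation = 33.9 − 11.2 = 22.7 DD/day.
Duration = 355 / 22.7 = 15.639 ≈ 15.6 days.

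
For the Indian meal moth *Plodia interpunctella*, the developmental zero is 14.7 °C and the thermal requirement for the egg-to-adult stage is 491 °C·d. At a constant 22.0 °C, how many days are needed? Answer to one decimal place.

67.3 days

Daily accumulation = 22.0 − 14.7 = 7.3 DD/day.
Duration = 491 / 7.3 = 67.260 ≈ 67.3 days.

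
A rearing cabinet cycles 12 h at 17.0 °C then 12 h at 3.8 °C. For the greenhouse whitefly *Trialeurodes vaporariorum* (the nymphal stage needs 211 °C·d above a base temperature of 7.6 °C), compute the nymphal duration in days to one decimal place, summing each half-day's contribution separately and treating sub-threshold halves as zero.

44.9 days

Day half: max(0, 17.0 − 7.6) × 0.5 = 9.4 × 0.5 = 4.70 DD.
Night half: max(0, 3.8 − 7.6) × 0.5 = 0.0 × 0.5 = 0.00 DD.
Per 24 h: 4.70 DD/day.
Duration = 211 / 4.70 = 44.894 ≈ 44.9 days.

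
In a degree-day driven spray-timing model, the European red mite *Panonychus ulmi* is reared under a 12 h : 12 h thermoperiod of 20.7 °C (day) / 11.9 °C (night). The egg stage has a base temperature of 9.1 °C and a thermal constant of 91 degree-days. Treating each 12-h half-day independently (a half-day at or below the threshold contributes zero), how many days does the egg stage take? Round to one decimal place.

Day half: max(0, 20.7 − 9.1) × 0.5 = 11.6 × 0.5 = 5.80 DD.
Night half: max(0, 11.9 − 9.1) × 0.5 = 2.8 × 0.5 = 1.40 DD.
Per 24 h: 7.20 DD/day.
Duration = 91 / 7.20 = 12.639 ≈ 12.6 days.

12.6 days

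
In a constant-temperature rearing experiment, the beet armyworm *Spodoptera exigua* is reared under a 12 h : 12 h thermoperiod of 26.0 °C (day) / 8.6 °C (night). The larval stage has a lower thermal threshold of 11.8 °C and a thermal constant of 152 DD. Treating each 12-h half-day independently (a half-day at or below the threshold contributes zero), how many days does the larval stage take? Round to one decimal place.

Day half: max(0, 26.0 − 11.8) × 0.5 = 14.2 × 0.5 = 7.10 DD.
Night half: max(0, 8.6 − 11.8) × 0.5 = 0.0 × 0.5 = 0.00 DD.
Per 24 h: 7.10 DD/day.
Duration = 152 / 7.10 = 21.408 ≈ 21.4 days.

21.4 days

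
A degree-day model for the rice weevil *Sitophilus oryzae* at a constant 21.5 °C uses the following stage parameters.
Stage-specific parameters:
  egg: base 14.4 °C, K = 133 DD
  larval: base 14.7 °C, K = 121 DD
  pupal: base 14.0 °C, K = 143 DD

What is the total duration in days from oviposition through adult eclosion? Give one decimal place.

egg: 133 / (21.5 − 14.4) = 133 / 7.1 = 18.732 d.
larval: 121 / (21.5 − 14.7) = 121 / 6.8 = 17.794 d.
pupal: 143 / (21.5 − 14.0) = 143 / 7.5 = 19.067 d.
Sum = 55.593 ≈ 55.6 days.

55.6 days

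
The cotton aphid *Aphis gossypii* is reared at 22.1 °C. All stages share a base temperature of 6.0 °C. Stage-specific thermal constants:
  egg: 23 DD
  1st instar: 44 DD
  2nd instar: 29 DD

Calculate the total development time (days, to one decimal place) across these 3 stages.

6.0 days

Daily accumulation at 22.1 °C = 22.1 − 6.0 = 16.1 DD/day.
Total K = 23 + 44 + 29 = 96 DD.
Total duration = 96 / 16.1 = 5.963 ≈ 6.0 days.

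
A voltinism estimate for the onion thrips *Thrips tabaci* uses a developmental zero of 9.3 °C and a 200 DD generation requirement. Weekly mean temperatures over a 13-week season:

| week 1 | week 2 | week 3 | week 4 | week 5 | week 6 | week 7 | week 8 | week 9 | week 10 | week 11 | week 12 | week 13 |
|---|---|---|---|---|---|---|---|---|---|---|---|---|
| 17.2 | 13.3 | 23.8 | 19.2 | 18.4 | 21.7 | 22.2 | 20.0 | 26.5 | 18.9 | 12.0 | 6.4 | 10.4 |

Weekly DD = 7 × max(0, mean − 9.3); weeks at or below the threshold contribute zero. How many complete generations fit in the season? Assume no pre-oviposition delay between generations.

Weekly DD (7 × max(0, T̄ − 9.3)): 55.3, 28.0, 101.5, 69.3, 63.7, 86.8, 90.3, 74.9, 120.4, 67.2, 18.9, 0.0, 7.7.
Season total = 784.0 DD.
Complete generations = ⌊784.0 / 200⌋ = 3.

3 generations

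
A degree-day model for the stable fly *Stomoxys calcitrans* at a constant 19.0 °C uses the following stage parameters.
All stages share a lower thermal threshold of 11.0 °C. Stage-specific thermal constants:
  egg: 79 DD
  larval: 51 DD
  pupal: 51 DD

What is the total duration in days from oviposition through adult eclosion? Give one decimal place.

Daily accumulation at 19.0 °C = 19.0 − 11.0 = 8.0 DD/day.
Total K = 79 + 51 + 51 = 181 DD.
Total duration = 181 / 8.0 = 22.625 ≈ 22.6 days.

22.6 days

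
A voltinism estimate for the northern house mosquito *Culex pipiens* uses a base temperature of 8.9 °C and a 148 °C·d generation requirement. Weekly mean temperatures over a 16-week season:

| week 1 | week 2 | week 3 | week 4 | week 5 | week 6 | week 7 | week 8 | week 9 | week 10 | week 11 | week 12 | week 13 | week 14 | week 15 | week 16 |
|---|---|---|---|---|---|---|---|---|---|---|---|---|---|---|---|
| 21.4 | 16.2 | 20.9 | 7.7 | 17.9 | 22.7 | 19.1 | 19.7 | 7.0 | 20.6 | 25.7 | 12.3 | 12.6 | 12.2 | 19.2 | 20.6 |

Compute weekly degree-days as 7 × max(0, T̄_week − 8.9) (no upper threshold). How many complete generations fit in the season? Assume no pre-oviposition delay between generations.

6 generations

Weekly DD (7 × max(0, T̄ − 8.9)): 87.5, 51.1, 84.0, 0.0, 63.0, 96.6, 71.4, 75.6, 0.0, 81.9, 117.6, 23.8, 25.9, 23.1, 72.1, 81.9.
Season total = 955.5 DD.
Complete generations = ⌊955.5 / 148⌋ = 6.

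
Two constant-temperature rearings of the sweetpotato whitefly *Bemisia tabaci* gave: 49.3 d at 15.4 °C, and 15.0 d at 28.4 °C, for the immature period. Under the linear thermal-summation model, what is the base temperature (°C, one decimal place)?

9.7 °C

Linear rate model ⇒ the product D·(T − T_b) is constant across temperatures.
49.3·(15.4 − T_b) = 15.0·(28.4 − T_b)
T_b = (49.3·15.4 − 15.0·28.4) / (49.3 − 15.0) = 333.22 / 34.3 = 9.715 °C ≈ 9.7 °C.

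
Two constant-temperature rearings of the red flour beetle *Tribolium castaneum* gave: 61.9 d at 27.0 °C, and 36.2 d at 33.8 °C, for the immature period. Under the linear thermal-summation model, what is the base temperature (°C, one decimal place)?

Under the model K = D·(T − T_b), so D₁·(T₁ − T_b) = D₂·(T₂ − T_b).
61.9·(27.0 − T_b) = 36.2·(33.8 − T_b)
T_b = (61.9·27.0 − 36.2·33.8) / (61.9 − 36.2) = 447.74 / 25.7 = 17.422 °C ≈ 17.4 °C.

17.4 °C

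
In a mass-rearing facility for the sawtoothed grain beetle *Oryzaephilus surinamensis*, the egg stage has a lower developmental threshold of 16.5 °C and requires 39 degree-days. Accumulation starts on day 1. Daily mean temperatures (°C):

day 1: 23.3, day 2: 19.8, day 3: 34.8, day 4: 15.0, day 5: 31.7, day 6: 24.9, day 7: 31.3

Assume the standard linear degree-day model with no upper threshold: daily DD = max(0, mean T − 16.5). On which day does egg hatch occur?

Daily DD above 16.5 °C: 6.8, 3.3, 18.3, 0.0, 15.2, 8.4, 14.8.
Cumulative: 6.8, 10.1, 28.4, 28.4, 43.6, 52.0, 66.8.
The total first reaches 39 DD on day 5.

day 5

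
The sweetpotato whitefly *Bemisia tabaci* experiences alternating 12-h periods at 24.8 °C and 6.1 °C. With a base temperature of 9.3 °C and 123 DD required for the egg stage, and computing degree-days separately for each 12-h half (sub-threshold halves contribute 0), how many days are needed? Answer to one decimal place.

Day half: max(0, 24.8 − 9.3) × 0.5 = 15.5 × 0.5 = 7.75 DD.
Night half: max(0, 6.1 − 9.3) × 0.5 = 0.0 × 0.5 = 0.00 DD.
Per 24 h: 7.75 DD/day.
Duration = 123 / 7.75 = 15.871 ≈ 15.9 days.

15.9 days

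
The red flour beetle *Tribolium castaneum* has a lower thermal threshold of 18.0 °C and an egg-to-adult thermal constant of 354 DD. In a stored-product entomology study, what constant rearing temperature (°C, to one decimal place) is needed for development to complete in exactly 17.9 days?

Required daily accumulation = 354 / 17.9 = 19.777 DD/day.
T = T_base + 19.777 = 18.0 + 19.777 = 37.777 ≈ 37.8 °C.

37.8 °C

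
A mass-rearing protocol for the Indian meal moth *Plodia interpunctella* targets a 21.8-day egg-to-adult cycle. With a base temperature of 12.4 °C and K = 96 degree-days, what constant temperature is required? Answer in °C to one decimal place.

16.8 °C

Required daily accumulation = 96 / 21.8 = 4.404 DD/day.
T = T_base + 4.404 = 12.4 + 4.404 = 16.804 ≈ 16.8 °C.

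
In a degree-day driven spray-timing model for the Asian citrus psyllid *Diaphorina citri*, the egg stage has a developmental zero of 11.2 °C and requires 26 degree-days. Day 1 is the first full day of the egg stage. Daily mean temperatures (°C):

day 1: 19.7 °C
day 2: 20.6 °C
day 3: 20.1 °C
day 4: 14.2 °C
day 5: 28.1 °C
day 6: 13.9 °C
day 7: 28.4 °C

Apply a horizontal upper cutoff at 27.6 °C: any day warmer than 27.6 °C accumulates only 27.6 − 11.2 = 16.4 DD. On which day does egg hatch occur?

Daily DD above 11.2 °C (capped at 16.4): 8.5, 9.4, 8.9, 3.0, 16.4, 2.7, 16.4.
Cumulative: 8.5, 17.9, 26.8, 29.8, 46.2, 48.9, 65.3.
The total first reaches 26 DD on day 3.

day 3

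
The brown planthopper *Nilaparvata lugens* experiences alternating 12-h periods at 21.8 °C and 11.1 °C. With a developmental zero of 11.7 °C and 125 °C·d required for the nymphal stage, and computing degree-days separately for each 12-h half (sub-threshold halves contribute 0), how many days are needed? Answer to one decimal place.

Day half: max(0, 21.8 − 11.7) × 0.5 = 10.1 × 0.5 = 5.05 DD.
Night half: max(0, 11.1 − 11.7) × 0.5 = 0.0 × 0.5 = 0.00 DD.
Per 24 h: 5.05 DD/day.
Duration = 125 / 5.05 = 24.752 ≈ 24.8 days.

24.8 days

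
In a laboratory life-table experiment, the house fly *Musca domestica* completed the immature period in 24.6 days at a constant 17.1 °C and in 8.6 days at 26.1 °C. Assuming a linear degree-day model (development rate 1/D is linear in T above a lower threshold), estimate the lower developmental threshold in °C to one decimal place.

12.3 °C

Under the model K = D·(T − T_b), so D₁·(T₁ − T_b) = D₂·(T₂ − T_b).
24.6·(17.1 − T_b) = 8.6·(26.1 − T_b)
T_b = (24.6·17.1 − 8.6·26.1) / (24.6 − 8.6) = 196.20 / 16.0 = 12.263 °C ≈ 12.3 °C.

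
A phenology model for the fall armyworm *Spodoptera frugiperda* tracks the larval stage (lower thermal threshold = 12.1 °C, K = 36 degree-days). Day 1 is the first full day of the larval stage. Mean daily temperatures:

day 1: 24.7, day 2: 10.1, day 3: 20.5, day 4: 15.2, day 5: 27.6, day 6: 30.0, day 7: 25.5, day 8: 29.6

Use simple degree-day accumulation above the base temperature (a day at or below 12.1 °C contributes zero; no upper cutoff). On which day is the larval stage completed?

Daily DD above 12.1 °C: 12.6, 0.0, 8.4, 3.1, 15.5, 17.9, 13.4, 17.5.
Cumulative: 12.6, 12.6, 21.0, 24.1, 39.6, 57.5, 70.9, 88.4.
The total first reaches 36 DD on day 5.

day 5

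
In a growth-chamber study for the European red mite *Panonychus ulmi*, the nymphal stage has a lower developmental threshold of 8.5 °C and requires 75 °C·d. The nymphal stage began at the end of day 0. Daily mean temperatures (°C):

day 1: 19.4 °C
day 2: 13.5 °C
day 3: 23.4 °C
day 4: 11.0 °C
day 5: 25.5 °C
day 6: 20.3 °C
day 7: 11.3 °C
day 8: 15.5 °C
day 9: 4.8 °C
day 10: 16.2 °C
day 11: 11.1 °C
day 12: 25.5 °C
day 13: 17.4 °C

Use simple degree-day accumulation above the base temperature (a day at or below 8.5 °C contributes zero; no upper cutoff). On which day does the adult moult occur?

Daily DD above 8.5 °C: 10.9, 5.0, 14.9, 2.5, 17.0, 11.8, 2.8, 7.0, 0.0, 7.7, 2.6, 17.0, 8.9.
Cumulative: 10.9, 15.9, 30.8, 33.3, 50.3, 62.1, 64.9, 71.9, 71.9, 79.6, 82.2, 99.2, 108.1.
The total first reaches 75 DD on day 10.

day 10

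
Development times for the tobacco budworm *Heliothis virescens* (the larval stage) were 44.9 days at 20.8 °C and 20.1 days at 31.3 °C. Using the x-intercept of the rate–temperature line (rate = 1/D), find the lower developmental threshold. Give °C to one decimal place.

Under the model K = D·(T − T_b), so D₁·(T₁ − T_b) = D₂·(T₂ − T_b).
44.9·(20.8 − T_b) = 20.1·(31.3 − T_b)
T_b = (44.9·20.8 − 20.1·31.3) / (44.9 − 20.1) = 304.79 / 24.8 = 12.290 °C ≈ 12.3 °C.

12.3 °C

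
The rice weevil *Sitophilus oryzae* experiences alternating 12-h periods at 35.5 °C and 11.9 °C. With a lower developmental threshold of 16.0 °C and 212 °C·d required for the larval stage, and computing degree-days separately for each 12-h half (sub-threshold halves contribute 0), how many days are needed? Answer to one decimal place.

Day half: max(0, 35.5 − 16.0) × 0.5 = 19.5 × 0.5 = 9.75 DD.
Night half: max(0, 11.9 − 16.0) × 0.5 = 0.0 × 0.5 = 0.00 DD.
Per 24 h: 9.75 DD/day.
Duration = 212 / 9.75 = 21.744 ≈ 21.7 days.

21.7 days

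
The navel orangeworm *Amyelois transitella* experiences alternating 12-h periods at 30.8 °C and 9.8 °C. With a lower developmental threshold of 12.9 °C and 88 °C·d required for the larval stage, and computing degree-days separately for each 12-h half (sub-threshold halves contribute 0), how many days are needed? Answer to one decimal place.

9.8 days

Day half: max(0, 30.8 − 12.9) × 0.5 = 17.9 × 0.5 = 8.95 DD.
Night half: max(0, 9.8 − 12.9) × 0.5 = 0.0 × 0.5 = 0.00 DD.
Per 24 h: 8.95 DD/day.
Duration = 88 / 8.95 = 9.832 ≈ 9.8 days.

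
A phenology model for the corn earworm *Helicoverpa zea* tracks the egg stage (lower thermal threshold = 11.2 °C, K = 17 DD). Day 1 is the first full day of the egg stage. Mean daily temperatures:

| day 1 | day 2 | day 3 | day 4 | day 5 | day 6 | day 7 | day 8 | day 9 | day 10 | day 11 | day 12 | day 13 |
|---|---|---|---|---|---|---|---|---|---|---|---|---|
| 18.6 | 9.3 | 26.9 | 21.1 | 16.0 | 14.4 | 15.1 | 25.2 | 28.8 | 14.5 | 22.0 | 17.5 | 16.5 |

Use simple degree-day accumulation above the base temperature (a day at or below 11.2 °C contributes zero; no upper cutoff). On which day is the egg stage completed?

day 3

Daily DD above 11.2 °C: 7.4, 0.0, 15.7, 9.9, 4.8, 3.2, 3.9, 14.0, 17.6, 3.3, 10.8, 6.3, 5.3.
Cumulative: 7.4, 7.4, 23.1, 33.0, 37.8, 41.0, 44.9, 58.9, 76.5, 79.8, 90.6, 96.9, 102.2.
The total first reaches 17 DD on day 3.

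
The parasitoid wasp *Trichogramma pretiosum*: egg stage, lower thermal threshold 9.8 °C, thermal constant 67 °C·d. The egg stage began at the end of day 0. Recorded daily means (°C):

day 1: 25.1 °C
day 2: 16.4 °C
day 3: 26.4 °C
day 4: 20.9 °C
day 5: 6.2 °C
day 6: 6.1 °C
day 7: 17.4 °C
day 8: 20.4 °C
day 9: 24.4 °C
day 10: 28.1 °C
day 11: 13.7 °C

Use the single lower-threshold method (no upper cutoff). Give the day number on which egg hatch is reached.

Daily DD above 9.8 °C: 15.3, 6.6, 16.6, 11.1, 0.0, 0.0, 7.6, 10.6, 14.6, 18.3, 3.9.
Cumulative: 15.3, 21.9, 38.5, 49.6, 49.6, 49.6, 57.2, 67.8, 82.4, 100.7, 104.6.
The total first reaches 67 DD on day 8.

day 8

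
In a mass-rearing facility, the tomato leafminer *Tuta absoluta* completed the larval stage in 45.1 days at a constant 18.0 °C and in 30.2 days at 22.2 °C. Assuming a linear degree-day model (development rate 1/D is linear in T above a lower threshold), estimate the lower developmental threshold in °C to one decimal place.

9.5 °C

Linear rate model ⇒ the product D·(T − T_b) is constant across temperatures.
45.1·(18.0 − T_b) = 30.2·(22.2 − T_b)
T_b = (45.1·18.0 − 30.2·22.2) / (45.1 − 30.2) = 141.36 / 14.9 = 9.487 °C ≈ 9.5 °C.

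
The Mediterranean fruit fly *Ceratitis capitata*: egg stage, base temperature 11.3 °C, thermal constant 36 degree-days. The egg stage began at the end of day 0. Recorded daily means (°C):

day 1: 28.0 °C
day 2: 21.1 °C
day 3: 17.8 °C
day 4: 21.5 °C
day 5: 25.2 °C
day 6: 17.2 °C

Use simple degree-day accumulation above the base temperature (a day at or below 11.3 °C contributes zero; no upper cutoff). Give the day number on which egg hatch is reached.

day 4

Daily DD above 11.3 °C: 16.7, 9.8, 6.5, 10.2, 13.9, 5.9.
Cumulative: 16.7, 26.5, 33.0, 43.2, 57.1, 63.0.
The total first reaches 36 DD on day 4.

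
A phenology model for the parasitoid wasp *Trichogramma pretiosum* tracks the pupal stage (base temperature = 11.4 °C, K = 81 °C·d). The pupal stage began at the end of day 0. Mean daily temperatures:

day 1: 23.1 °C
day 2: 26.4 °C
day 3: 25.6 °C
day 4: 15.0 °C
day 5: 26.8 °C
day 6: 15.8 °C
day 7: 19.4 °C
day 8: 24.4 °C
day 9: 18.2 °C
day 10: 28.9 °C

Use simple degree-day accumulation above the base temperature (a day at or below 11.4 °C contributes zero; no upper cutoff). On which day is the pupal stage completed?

Daily DD above 11.4 °C: 11.7, 15.0, 14.2, 3.6, 15.4, 4.4, 8.0, 13.0, 6.8, 17.5.
Cumulative: 11.7, 26.7, 40.9, 44.5, 59.9, 64.3, 72.3, 85.3, 92.1, 109.6.
The total first reaches 81 DD on day 8.

day 8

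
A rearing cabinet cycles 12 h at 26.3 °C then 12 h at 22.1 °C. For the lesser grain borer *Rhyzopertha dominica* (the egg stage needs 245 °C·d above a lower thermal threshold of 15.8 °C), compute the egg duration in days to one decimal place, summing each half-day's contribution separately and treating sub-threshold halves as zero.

Day half: max(0, 26.3 − 15.8) × 0.5 = 10.5 × 0.5 = 5.25 DD.
Night half: max(0, 22.1 − 15.8) × 0.5 = 6.3 × 0.5 = 3.15 DD.
Per 24 h: 8.40 DD/day.
Duration = 245 / 8.40 = 29.167 ≈ 29.2 days.

29.2 days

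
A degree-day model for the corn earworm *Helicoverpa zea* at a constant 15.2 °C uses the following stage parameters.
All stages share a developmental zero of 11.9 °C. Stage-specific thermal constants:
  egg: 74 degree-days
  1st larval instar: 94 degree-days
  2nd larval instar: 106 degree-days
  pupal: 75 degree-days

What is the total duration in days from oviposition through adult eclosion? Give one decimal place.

105.8 days

Daily accumulation at 15.2 °C = 15.2 − 11.9 = 3.3 DD/day.
Total K = 74 + 94 + 106 + 75 = 349 DD.
Total duration = 349 / 3.3 = 105.758 ≈ 105.8 days.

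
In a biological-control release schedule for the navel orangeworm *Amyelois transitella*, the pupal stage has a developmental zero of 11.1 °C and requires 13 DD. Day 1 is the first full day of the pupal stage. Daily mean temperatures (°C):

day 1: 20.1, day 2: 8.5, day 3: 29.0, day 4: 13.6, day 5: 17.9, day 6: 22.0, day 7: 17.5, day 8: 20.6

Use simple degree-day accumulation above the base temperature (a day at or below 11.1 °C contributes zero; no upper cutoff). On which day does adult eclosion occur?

Daily DD above 11.1 °C: 9.0, 0.0, 17.9, 2.5, 6.8, 10.9, 6.4, 9.5.
Cumulative: 9.0, 9.0, 26.9, 29.4, 36.2, 47.1, 53.5, 63.0.
The total first reaches 13 DD on day 3.

day 3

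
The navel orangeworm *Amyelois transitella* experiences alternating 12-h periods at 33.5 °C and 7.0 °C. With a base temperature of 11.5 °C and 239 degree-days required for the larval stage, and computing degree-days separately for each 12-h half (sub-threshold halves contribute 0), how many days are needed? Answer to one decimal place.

Day half: max(0, 33.5 − 11.5) × 0.5 = 22.0 × 0.5 = 11.00 DD.
Night half: max(0, 7.0 − 11.5) × 0.5 = 0.0 × 0.5 = 0.00 DD.
Per 24 h: 11.00 DD/day.
Duration = 239 / 11.00 = 21.727 ≈ 21.7 days.

21.7 days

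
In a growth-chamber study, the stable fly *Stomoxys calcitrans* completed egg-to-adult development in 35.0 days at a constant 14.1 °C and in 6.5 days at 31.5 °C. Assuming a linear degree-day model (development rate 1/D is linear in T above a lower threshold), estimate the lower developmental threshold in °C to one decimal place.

10.1 °C

Equal thermal constants: D₁(T₁ − T_b) = D₂(T₂ − T_b).
35.0·(14.1 − T_b) = 6.5·(31.5 − T_b)
T_b = (35.0·14.1 − 6.5·31.5) / (35.0 − 6.5) = 288.75 / 28.5 = 10.132 °C ≈ 10.1 °C.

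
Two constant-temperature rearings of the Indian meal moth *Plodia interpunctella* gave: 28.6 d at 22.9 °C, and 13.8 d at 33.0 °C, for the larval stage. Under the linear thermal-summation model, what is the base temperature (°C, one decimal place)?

13.5 °C

Under the model K = D·(T − T_b), so D₁·(T₁ − T_b) = D₂·(T₂ − T_b).
28.6·(22.9 − T_b) = 13.8·(33.0 − T_b)
T_b = (28.6·22.9 − 13.8·33.0) / (28.6 − 13.8) = 199.54 / 14.8 = 13.482 °C ≈ 13.5 °C.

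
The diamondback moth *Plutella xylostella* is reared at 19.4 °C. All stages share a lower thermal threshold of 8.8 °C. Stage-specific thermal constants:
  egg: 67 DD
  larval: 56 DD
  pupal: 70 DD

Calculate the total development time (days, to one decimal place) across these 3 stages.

Daily accumulation at 19.4 °C = 19.4 − 8.8 = 10.6 DD/day.
Total K = 67 + 56 + 70 = 193 DD.
Total duration = 193 / 10.6 = 18.208 ≈ 18.2 days.

18.2 days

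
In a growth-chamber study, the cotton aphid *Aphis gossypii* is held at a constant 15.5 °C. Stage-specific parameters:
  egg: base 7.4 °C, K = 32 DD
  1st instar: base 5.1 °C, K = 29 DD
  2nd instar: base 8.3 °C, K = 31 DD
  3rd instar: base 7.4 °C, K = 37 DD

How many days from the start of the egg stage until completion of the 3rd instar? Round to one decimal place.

egg: 32 / (15.5 − 7.4) = 32 / 8.1 = 3.951 d.
1st instar: 29 / (15.5 − 5.1) = 29 / 10.4 = 2.788 d.
2nd instar: 31 / (15.5 − 8.3) = 31 / 7.2 = 4.306 d.
3rd instar: 37 / (15.5 − 7.4) = 37 / 8.1 = 4.568 d.
Sum = 15.613 ≈ 15.6 days.

15.6 days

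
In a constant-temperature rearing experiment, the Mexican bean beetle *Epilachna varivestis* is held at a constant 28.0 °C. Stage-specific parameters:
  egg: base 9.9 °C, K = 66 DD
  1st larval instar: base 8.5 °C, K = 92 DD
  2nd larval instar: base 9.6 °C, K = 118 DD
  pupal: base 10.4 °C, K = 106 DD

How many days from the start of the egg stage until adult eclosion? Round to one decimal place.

20.8 days

egg: 66 / (28.0 − 9.9) = 66 / 18.1 = 3.646 d.
1st larval instar: 92 / (28.0 − 8.5) = 92 / 19.5 = 4.718 d.
2nd larval instar: 118 / (28.0 − 9.6) = 118 / 18.4 = 6.413 d.
pupal: 106 / (28.0 − 10.4) = 106 / 17.6 = 6.023 d.
Sum = 20.800 ≈ 20.8 days.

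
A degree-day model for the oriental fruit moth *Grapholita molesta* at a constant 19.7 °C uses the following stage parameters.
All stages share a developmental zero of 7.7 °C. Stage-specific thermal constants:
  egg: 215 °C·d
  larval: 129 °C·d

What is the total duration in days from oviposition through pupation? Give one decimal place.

Daily accumulation at 19.7 °C = 19.7 − 7.7 = 12.0 DD/day.
Total K = 215 + 129 = 344 DD.
Total duration = 344 / 12.0 = 28.667 ≈ 28.7 days.

28.7 days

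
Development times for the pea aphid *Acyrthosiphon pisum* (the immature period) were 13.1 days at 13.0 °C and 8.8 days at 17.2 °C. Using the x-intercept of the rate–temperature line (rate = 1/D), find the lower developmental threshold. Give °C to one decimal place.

Linear rate model ⇒ the product D·(T − T_b) is constant across temperatures.
13.1·(13.0 − T_b) = 8.8·(17.2 − T_b)
T_b = (13.1·13.0 − 8.8·17.2) / (13.1 − 8.8) = 18.94 / 4.3 = 4.405 °C ≈ 4.4 °C.

4.4 °C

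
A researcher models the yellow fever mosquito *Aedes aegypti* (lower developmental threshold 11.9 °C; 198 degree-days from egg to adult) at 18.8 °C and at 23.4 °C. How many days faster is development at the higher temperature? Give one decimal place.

11.5 days

At 18.8 °C: 198 / (18.8 − 11.9) = 198 / 6.9 = 28.696 d.
At 23.4 °C: 198 / (23.4 − 11.9) = 198 / 11.5 = 17.217 d.
Difference = |28.696 − 17.217| = 11.478 ≈ 11.5 days.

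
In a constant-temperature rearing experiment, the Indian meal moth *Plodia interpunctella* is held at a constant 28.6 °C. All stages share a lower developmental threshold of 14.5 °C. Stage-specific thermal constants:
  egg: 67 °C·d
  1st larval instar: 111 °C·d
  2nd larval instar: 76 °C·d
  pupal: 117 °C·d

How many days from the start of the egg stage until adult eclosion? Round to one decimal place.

Daily accumulation at 28.6 °C = 28.6 − 14.5 = 14.1 DD/day.
Total K = 67 + 111 + 76 + 117 = 371 DD.
Total duration = 371 / 14.1 = 26.312 ≈ 26.3 days.

26.3 days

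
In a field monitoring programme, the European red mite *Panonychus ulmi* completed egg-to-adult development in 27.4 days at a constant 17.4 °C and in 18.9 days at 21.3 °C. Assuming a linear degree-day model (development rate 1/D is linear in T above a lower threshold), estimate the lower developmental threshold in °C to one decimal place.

Equal thermal constants: D₁(T₁ − T_b) = D₂(T₂ − T_b).
27.4·(17.4 − T_b) = 18.9·(21.3 − T_b)
T_b = (27.4·17.4 − 18.9·21.3) / (27.4 − 18.9) = 74.19 / 8.5 = 8.728 °C ≈ 8.7 °C.

8.7 °C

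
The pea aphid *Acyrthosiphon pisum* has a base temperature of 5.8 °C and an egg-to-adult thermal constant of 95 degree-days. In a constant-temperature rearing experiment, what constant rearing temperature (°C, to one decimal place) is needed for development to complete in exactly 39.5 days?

8.2 °C

Required daily accumulation = 95 / 39.5 = 2.405 DD/day.
T = T_base + 2.405 = 5.8 + 2.405 = 8.205 ≈ 8.2 °C.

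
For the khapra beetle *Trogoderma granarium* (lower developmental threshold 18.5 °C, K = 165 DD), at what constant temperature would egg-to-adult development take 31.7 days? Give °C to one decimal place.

Required daily accumulation = 165 / 31.7 = 5.205 DD/day.
T = T_base + 5.205 = 18.5 + 5.205 = 23.705 ≈ 23.7 °C.

23.7 °C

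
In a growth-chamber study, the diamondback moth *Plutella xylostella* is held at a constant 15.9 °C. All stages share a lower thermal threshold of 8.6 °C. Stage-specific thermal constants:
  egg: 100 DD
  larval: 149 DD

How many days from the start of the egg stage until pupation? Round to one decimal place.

Daily accumulation at 15.9 °C = 15.9 − 8.6 = 7.3 DD/day.
Total K = 100 + 149 = 249 DD.
Total duration = 249 / 7.3 = 34.110 ≈ 34.1 days.

34.1 days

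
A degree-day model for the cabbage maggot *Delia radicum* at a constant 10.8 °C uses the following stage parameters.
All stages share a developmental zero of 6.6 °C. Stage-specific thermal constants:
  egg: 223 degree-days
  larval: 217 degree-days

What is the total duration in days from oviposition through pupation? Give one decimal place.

Daily accumulation at 10.8 °C = 10.8 − 6.6 = 4.2 DD/day.
Total K = 223 + 217 = 440 DD.
Total duration = 440 / 4.2 = 104.762 ≈ 104.8 days.

104.8 days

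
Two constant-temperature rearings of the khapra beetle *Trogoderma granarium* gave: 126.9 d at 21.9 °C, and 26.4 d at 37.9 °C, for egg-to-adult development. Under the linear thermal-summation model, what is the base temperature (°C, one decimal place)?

17.7 °C

Equal thermal constants: D₁(T₁ − T_b) = D₂(T₂ − T_b).
126.9·(21.9 − T_b) = 26.4·(37.9 − T_b)
T_b = (126.9·21.9 − 26.4·37.9) / (126.9 − 26.4) = 1778.55 / 100.5 = 17.697 °C ≈ 17.7 °C.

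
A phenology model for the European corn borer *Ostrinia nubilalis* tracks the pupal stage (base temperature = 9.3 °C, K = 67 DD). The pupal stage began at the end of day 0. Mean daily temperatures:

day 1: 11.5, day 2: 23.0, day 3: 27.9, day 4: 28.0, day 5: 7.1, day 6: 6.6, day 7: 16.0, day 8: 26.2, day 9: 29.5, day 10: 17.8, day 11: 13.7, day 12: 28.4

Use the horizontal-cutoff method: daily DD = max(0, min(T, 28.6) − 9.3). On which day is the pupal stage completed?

Daily DD above 9.3 °C (capped at 19.3): 2.2, 13.7, 18.6, 18.7, 0.0, 0.0, 6.7, 16.9, 19.3, 8.5, 4.4, 19.1.
Cumulative: 2.2, 15.9, 34.5, 53.2, 53.2, 53.2, 59.9, 76.8, 96.1, 104.6, 109.0, 128.1.
The total first reaches 67 DD on day 8.

day 8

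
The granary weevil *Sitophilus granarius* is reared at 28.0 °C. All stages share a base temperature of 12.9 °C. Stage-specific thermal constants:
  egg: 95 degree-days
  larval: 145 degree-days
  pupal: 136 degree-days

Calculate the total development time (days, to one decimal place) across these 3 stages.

24.9 days

Daily accumulation at 28.0 °C = 28.0 − 12.9 = 15.1 DD/day.
Total K = 95 + 145 + 136 = 376 DD.
Total duration = 376 / 15.1 = 24.901 ≈ 24.9 days.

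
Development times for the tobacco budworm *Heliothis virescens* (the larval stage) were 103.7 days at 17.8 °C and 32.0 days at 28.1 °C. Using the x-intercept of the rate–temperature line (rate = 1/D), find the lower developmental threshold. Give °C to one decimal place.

13.2 °C

Equal thermal constants: D₁(T₁ − T_b) = D₂(T₂ − T_b).
103.7·(17.8 − T_b) = 32.0·(28.1 − T_b)
T_b = (103.7·17.8 − 32.0·28.1) / (103.7 − 32.0) = 946.66 / 71.7 = 13.203 °C ≈ 13.2 °C.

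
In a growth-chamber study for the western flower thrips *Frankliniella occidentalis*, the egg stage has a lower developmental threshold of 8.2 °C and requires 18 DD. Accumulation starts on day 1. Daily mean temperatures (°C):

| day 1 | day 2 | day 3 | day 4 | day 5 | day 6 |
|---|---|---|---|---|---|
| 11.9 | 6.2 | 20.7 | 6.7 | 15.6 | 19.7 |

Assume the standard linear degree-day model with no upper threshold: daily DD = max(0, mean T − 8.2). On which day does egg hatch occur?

day 5

Daily DD above 8.2 °C: 3.7, 0.0, 12.5, 0.0, 7.4, 11.5.
Cumulative: 3.7, 3.7, 16.2, 16.2, 23.6, 35.1.
The total first reaches 18 DD on day 5.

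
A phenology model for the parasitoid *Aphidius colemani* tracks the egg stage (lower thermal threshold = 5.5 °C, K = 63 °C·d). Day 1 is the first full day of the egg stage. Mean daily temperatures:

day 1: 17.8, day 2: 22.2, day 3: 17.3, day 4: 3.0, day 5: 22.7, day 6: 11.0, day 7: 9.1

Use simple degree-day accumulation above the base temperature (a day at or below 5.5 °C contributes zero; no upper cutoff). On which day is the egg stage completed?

Daily DD above 5.5 °C: 12.3, 16.7, 11.8, 0.0, 17.2, 5.5, 3.6.
Cumulative: 12.3, 29.0, 40.8, 40.8, 58.0, 63.5, 67.1.
The total first reaches 63 DD on day 6.

day 6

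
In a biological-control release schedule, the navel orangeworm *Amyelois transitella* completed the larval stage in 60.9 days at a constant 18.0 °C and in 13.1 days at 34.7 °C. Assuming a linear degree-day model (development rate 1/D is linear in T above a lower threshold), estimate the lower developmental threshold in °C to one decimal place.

13.4 °C

Equal thermal constants: D₁(T₁ − T_b) = D₂(T₂ − T_b).
60.9·(18.0 − T_b) = 13.1·(34.7 − T_b)
T_b = (60.9·18.0 − 13.1·34.7) / (60.9 − 13.1) = 641.63 / 47.8 = 13.423 °C ≈ 13.4 °C.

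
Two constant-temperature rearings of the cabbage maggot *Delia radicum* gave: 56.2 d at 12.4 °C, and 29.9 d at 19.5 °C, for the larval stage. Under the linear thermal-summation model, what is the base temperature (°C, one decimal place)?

4.3 °C

Linear rate model ⇒ the product D·(T − T_b) is constant across temperatures.
56.2·(12.4 − T_b) = 29.9·(19.5 − T_b)
T_b = (56.2·12.4 − 29.9·19.5) / (56.2 − 29.9) = 113.83 / 26.3 = 4.328 °C ≈ 4.3 °C.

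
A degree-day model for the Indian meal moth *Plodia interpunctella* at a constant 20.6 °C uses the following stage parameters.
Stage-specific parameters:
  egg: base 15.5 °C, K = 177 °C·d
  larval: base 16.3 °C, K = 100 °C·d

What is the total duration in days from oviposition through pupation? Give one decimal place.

58.0 days

egg: 177 / (20.6 − 15.5) = 177 / 5.1 = 34.706 d.
larval: 100 / (20.6 − 16.3) = 100 / 4.3 = 23.256 d.
Sum = 57.962 ≈ 58.0 days.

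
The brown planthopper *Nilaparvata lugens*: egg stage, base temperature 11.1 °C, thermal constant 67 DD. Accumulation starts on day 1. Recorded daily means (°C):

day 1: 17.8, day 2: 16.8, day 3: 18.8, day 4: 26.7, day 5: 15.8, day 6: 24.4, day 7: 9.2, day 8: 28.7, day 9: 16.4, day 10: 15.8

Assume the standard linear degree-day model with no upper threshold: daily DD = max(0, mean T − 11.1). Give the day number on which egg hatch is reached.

day 8

Daily DD above 11.1 °C: 6.7, 5.7, 7.7, 15.6, 4.7, 13.3, 0.0, 17.6, 5.3, 4.7.
Cumulative: 6.7, 12.4, 20.1, 35.7, 40.4, 53.7, 53.7, 71.3, 76.6, 81.3.
The total first reaches 67 DD on day 8.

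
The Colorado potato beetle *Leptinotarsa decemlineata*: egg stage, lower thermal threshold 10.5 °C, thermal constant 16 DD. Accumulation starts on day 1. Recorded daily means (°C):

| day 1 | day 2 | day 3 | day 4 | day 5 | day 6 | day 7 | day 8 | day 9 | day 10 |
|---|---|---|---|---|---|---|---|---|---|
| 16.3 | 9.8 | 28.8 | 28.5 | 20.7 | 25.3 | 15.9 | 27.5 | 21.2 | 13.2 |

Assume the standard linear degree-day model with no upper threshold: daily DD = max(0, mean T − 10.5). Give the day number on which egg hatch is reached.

Daily DD above 10.5 °C: 5.8, 0.0, 18.3, 18.0, 10.2, 14.8, 5.4, 17.0, 10.7, 2.7.
Cumulative: 5.8, 5.8, 24.1, 42.1, 52.3, 67.1, 72.5, 89.5, 100.2, 102.9.
The total first reaches 16 DD on day 3.

day 3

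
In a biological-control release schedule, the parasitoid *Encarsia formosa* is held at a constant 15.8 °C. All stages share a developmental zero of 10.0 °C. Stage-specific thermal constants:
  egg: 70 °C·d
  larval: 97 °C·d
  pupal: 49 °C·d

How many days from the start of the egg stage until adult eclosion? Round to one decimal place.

37.2 days

Daily accumulation at 15.8 °C = 15.8 − 10.0 = 5.8 DD/day.
Total K = 70 + 97 + 49 = 216 DD.
Total duration = 216 / 5.8 = 37.241 ≈ 37.2 days.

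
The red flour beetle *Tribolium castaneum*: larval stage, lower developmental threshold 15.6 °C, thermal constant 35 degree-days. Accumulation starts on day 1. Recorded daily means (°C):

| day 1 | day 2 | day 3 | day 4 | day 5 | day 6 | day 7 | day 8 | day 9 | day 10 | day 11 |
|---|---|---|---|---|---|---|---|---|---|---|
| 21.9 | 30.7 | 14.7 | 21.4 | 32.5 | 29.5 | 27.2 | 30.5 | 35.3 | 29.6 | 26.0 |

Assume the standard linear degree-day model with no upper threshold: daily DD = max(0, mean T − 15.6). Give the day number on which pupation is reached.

Daily DD above 15.6 °C: 6.3, 15.1, 0.0, 5.8, 16.9, 13.9, 11.6, 14.9, 19.7, 14.0, 10.4.
Cumulative: 6.3, 21.4, 21.4, 27.2, 44.1, 58.0, 69.6, 84.5, 104.2, 118.2, 128.6.
The total first reaches 35 DD on day 5.

day 5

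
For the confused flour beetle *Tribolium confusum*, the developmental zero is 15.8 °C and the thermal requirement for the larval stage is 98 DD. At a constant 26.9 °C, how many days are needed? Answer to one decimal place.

8.8 days

Daily accumulation = 26.9 − 15.8 = 11.1 DD/day.
Duration = 98 / 11.1 = 8.829 ≈ 8.8 days.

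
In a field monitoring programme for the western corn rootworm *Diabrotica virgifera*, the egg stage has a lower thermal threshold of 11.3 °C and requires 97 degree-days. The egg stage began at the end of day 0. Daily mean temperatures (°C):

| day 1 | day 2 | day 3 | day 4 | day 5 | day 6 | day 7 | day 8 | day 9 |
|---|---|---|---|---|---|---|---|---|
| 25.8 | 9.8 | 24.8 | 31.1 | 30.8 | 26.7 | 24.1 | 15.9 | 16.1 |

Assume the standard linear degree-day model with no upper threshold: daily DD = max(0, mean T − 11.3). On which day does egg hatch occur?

day 8

Daily DD above 11.3 °C: 14.5, 0.0, 13.5, 19.8, 19.5, 15.4, 12.8, 4.6, 4.8.
Cumulative: 14.5, 14.5, 28.0, 47.8, 67.3, 82.7, 95.5, 100.1, 104.9.
The total first reaches 97 DD on day 8.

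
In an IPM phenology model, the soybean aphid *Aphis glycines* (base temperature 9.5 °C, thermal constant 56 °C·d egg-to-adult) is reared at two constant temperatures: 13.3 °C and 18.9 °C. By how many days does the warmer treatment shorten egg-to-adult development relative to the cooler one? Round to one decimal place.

8.8 days

At 13.3 °C: 56 / (13.3 − 9.5) = 56 / 3.8 = 14.737 d.
At 18.9 °C: 56 / (18.9 − 9.5) = 56 / 9.4 = 5.957 d.
Difference = |14.737 − 5.957| = 8.779 ≈ 8.8 days.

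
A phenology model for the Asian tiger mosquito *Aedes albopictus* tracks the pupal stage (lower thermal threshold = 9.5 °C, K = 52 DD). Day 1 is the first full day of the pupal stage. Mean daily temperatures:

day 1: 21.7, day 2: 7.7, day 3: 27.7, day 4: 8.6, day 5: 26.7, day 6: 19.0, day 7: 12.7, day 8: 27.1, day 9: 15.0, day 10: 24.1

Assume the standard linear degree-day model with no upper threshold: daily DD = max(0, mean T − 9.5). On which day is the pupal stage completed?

day 6

Daily DD above 9.5 °C: 12.2, 0.0, 18.2, 0.0, 17.2, 9.5, 3.2, 17.6, 5.5, 14.6.
Cumulative: 12.2, 12.2, 30.4, 30.4, 47.6, 57.1, 60.3, 77.9, 83.4, 98.0.
The total first reaches 52 DD on day 6.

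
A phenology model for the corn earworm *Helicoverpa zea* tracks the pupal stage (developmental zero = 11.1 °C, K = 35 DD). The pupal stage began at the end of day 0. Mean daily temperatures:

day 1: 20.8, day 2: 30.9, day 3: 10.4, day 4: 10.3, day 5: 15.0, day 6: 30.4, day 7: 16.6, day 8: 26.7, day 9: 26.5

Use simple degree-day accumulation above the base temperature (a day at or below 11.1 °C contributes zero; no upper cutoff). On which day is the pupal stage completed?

day 6

Daily DD above 11.1 °C: 9.7, 19.8, 0.0, 0.0, 3.9, 19.3, 5.5, 15.6, 15.4.
Cumulative: 9.7, 29.5, 29.5, 29.5, 33.4, 52.7, 58.2, 73.8, 89.2.
The total first reaches 35 DD on day 6.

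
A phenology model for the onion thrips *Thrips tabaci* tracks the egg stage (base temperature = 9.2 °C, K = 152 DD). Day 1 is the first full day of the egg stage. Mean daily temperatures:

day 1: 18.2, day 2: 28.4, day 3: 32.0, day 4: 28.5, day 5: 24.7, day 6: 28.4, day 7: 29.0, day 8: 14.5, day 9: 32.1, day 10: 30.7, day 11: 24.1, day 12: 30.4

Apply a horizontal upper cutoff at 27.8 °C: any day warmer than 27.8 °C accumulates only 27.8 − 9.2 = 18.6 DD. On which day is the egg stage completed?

day 10

Daily DD above 9.2 °C (capped at 18.6): 9.0, 18.6, 18.6, 18.6, 15.5, 18.6, 18.6, 5.3, 18.6, 18.6, 14.9, 18.6.
Cumulative: 9.0, 27.6, 46.2, 64.8, 80.3, 98.9, 117.5, 122.8, 141.4, 160.0, 174.9, 193.5.
The total first reaches 152 DD on day 10.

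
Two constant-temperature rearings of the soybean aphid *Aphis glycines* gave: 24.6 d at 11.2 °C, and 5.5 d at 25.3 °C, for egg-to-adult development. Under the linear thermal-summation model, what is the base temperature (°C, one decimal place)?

7.1 °C

Equal thermal constants: D₁(T₁ − T_b) = D₂(T₂ − T_b).
24.6·(11.2 − T_b) = 5.5·(25.3 − T_b)
T_b = (24.6·11.2 − 5.5·25.3) / (24.6 − 5.5) = 136.37 / 19.1 = 7.140 °C ≈ 7.1 °C.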